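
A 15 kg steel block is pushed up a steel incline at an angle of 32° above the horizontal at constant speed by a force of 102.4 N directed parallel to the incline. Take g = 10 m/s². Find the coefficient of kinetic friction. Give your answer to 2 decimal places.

0.18

At constant speed ΣF = 0 along the incline. The applied 102.4 N acts up the slope; the weight component mg sin 32° = 79.488 N and kinetic friction μN both act down the slope.
So 102.4 = 79.488 + μ × 127.207, giving μ = (102.4 − 79.488) / 127.207 = 0.1801.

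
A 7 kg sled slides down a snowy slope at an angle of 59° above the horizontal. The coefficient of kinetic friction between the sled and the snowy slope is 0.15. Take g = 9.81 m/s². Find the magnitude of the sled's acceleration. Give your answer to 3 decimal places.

7.651 m/s²

Resolving the weight along the incline: the component pulling the sled down the slope is mg sin 59° = 7 × 9.81 × 0.8572 = 58.864 N, and the normal force is N = mg cos 59° = 7 × 9.81 × 0.5150 = 35.365 N.
Kinetic friction acts up the slope with magnitude f = μN = 0.15 × 35.365 = 5.305 N.
Net force along the incline is 58.864 − 5.305 = 53.559 N, so a = 53.559 / 7 = 7.6513 m/s².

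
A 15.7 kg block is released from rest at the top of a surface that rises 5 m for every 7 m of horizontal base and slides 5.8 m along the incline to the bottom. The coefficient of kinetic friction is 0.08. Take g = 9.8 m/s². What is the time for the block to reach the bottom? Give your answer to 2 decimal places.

The weight component along the incline is mg sin 35.54° = 89.429 N and the normal force is N = mg cos 35.54° = 125.201 N.
Friction up the slope is f = μN = 0.08 × 125.201 = 10.016 N, so the net downslope force is 89.429 − 10.016 = 79.413 N and a = 79.413 / 15.7 = 5.0582 m/s².
Starting from rest, L = ½at², so t = √(2L/a) = √(2 × 5.8 / 5.0582) = 1.5144 s.

1.51 s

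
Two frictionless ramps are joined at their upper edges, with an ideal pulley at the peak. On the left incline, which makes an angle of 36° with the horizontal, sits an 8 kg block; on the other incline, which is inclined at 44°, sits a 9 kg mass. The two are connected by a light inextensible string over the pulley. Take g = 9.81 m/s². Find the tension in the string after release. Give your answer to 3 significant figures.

53.3 N

Resolve each weight along its own incline: the 8 kg mass has component 8 × 9.81 × sin 36° = 46.129 N down its slope, and the 9 kg mass has 9 × 9.81 × sin 44° = 61.331 N down its slope.
The 9 kg side's 61.331 N exceeds the other side's 46.129 N, so that mass slides down and the 8 kg mass slides up. Taking that direction as positive, Newton's second law for the whole system gives 61.331 − 46.129 = (8 + 9) a, so a = 15.202 / 17 = 0.8942 m/s².
For the 8 kg mass (up-slope positive): T − 46.129 = 8 × 0.8942, so T = 53.283 N.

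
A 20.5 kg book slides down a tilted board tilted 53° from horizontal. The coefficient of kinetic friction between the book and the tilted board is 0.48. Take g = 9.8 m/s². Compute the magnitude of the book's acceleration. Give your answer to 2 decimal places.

Resolving the weight along the incline: the component pulling the book down the slope is mg sin 53° = 20.5 × 9.8 × 0.7986 = 160.439 N, and the normal force is N = mg cos 53° = 20.5 × 9.8 × 0.6018 = 120.902 N.
Kinetic friction acts up the slope with magnitude f = μN = 0.48 × 120.902 = 58.033 N.
Net force along the incline is 160.439 − 58.033 = 102.406 N, so a = 102.406 / 20.5 = 4.9954 m/s².

5.00 m/s²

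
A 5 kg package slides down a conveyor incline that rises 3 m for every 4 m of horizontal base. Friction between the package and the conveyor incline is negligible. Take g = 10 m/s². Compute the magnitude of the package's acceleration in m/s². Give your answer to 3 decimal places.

6.000 m/s²

Resolving the weight along the incline: the component pulling the package down the slope is mg sin 36.87° = 5 × 10 × 0.6000 = 30.000 N, and the normal force is N = mg cos 36.87° = 5 × 10 × 0.8000 = 40.000 N.
With no friction the net force along the incline is 30.000 N, so a = g sin 36.87° = 30.000 / 5 = 6.0000 m/s².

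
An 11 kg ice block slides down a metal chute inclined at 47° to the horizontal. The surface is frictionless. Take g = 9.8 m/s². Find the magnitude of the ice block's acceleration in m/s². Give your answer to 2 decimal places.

7.17 m/s²

Resolving the weight along the incline: the component pulling the ice block down the slope is mg sin 47° = 11 × 9.8 × 0.7314 = 78.845 N, and the normal force is N = mg cos 47° = 11 × 9.8 × 0.6820 = 73.520 N.
With no friction the net force along the incline is 78.845 N, so a = g sin 47° = 78.845 / 11 = 7.1677 m/s².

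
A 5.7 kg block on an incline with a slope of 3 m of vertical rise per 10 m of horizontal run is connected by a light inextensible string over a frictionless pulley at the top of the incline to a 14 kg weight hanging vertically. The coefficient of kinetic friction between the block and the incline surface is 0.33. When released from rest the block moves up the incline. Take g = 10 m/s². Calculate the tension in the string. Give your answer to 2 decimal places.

64.95 N

For the block on the incline: the weight component along the slope is m₁g sin 16.70° = 5.7 × 10 × 0.2873 = 16.376 N and the normal force is N = m₁g cos 16.70° = 54.596 N.
Kinetic friction opposes the block's motion up the incline: f = μN = 0.33 × 54.596 = 18.017 N acting down the slope.
Newton's second law for the block (up-slope positive): T − 16.376 − 18.017 = 5.7 a. For the hanging weight (downward positive): 14 × 10 − T = 14 a.
Adding the two equations eliminates T: 105.607 = 19.7 a, so a = 5.3608 m/s².
Then from the hanging weight's equation, T = 14 × (10 − 5.3608) = 64.949 N.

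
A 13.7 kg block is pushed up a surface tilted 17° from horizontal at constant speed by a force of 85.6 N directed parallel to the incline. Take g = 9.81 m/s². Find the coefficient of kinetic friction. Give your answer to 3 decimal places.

At constant speed ΣF = 0 along the incline. The applied 85.6 N acts up the slope; the weight component mg sin 17° = 39.294 N and kinetic friction μN both act down the slope.
So 85.6 = 39.294 + μ × 128.524, giving μ = (85.6 − 39.294) / 128.524 = 0.3603.

0.360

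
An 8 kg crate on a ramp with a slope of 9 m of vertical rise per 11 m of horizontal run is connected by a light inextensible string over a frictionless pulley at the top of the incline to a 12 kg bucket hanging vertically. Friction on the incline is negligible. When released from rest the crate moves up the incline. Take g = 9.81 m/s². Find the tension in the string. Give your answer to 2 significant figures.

77 N

For the crate on the incline: the weight component along the slope is m₁g sin 39.29° = 8 × 9.81 × 0.6332 = 49.694 N and the normal force is N = m₁g cos 39.29° = 60.740 N.
Newton's second law for the crate (up-slope positive): T − 49.694 = 8 a. For the hanging bucket (downward positive): 12 × 9.81 − T = 12 a.
Adding the two equations eliminates T: 68.026 = 20 a, so a = 3.4013 m/s².
Then from the hanging bucket's equation, T = 12 × (9.81 − 3.4013) = 76.904 N.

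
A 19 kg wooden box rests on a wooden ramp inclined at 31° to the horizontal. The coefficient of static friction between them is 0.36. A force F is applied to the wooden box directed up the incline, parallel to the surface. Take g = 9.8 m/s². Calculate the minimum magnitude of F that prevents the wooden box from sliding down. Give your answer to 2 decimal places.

The normal force is N = mg cos 31° = 159.605 N. With F at its minimum the wooden box is on the verge of sliding down, so static friction is at its maximum μ_s N = 0.36 × 159.605 = 57.458 N and acts up the slope.
Equilibrium along the incline: F + μ_s N = mg sin 31°, so F = 95.900 − 57.458 = 38.442 N.

38.44 N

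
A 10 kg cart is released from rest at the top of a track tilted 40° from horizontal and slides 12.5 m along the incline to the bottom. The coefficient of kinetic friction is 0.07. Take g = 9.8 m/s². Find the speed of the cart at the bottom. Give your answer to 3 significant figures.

12.0 m/s

The weight component along the incline is mg sin 40° = 62.993 N and the normal force is N = mg cos 40° = 75.072 N.
Friction up the slope is f = μN = 0.07 × 75.072 = 5.255 N, so the net downslope force is 62.993 − 5.255 = 57.738 N and a = 57.738 / 10 = 5.7738 m/s².
Starting from rest over a distance of 12.5 m, v² = 2aL = 2 × 5.7738 × 12.5 = 144.3450, so v = 12.0144 m/s.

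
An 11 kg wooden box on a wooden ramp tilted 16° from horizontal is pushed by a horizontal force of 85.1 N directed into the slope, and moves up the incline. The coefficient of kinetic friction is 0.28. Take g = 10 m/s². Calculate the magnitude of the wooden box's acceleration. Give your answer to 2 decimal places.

1.39 m/s²

The horizontal push has components F cos 16° = 85.1 × 0.9613 = 81.807 N up the incline and F sin 16° = 85.1 × 0.2756 = 23.454 N pressing into the surface.
The normal force is therefore N = mg cos 16° + F sin 16° = 105.743 + 23.454 = 129.197 N, and kinetic friction down the slope is μN = 0.28 × 129.197 = 36.175 N.
Along the incline: F cos 16° − mg sin 16° − μN = ma, so 81.807 − 30.316 − 36.175 = 11 a, giving a = 1.3924 m/s².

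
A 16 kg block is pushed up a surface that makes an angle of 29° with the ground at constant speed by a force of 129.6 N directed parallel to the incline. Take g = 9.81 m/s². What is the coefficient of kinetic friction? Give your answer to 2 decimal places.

0.39

At constant speed ΣF = 0 along the incline. The applied 129.6 N acts up the slope; the weight component mg sin 29° = 76.096 N and kinetic friction μN both act down the slope.
So 129.6 = 76.096 + μ × 137.280, giving μ = (129.6 − 76.096) / 137.280 = 0.3897.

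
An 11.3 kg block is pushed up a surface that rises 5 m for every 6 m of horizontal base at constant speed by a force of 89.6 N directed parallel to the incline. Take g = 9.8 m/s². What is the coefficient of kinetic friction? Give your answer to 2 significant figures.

0.22

At constant speed ΣF = 0 along the incline. The applied 89.6 N acts up the slope; the weight component mg sin 39.81° = 70.894 N and kinetic friction μN both act down the slope.
So 89.6 = 70.894 + μ × 85.073, giving μ = (89.6 − 70.894) / 85.073 = 0.2199.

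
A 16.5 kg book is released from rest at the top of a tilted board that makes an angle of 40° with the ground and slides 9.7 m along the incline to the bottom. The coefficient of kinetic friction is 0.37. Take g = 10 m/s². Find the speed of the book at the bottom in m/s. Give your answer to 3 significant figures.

The weight component along the incline is mg sin 40° = 106.060 N and the normal force is N = mg cos 40° = 126.397 N.
Friction up the slope is f = μN = 0.37 × 126.397 = 46.767 N, so the net downslope force is 106.060 − 46.767 = 59.293 N and a = 59.293 / 16.5 = 3.5935 m/s².
Starting from rest over a distance of 9.7 m, v² = 2aL = 2 × 3.5935 × 9.7 = 69.7139, so v = 8.3495 m/s.

8.35 m/s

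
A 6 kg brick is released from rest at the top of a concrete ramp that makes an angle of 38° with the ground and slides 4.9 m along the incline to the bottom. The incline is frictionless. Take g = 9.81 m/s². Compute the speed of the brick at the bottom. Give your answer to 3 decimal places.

7.693 m/s

The weight component along the incline is mg sin 38° = 36.238 N and the normal force is N = mg cos 38° = 46.382 N.
With no friction, a = g sin 38° = 6.0396 m/s².
Starting from rest over a distance of 4.9 m, v² = 2aL = 2 × 6.0396 × 4.9 = 59.1881, so v = 7.6934 m/s.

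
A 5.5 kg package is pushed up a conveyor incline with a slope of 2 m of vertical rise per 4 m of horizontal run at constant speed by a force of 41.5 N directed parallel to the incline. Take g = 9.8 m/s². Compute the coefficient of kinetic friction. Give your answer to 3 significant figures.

0.361

At constant speed ΣF = 0 along the incline. The applied 41.5 N acts up the slope; the weight component mg sin 26.57° = 24.105 N and kinetic friction μN both act down the slope.
So 41.5 = 24.105 + μ × 48.210, giving μ = (41.5 − 24.105) / 48.210 = 0.3608.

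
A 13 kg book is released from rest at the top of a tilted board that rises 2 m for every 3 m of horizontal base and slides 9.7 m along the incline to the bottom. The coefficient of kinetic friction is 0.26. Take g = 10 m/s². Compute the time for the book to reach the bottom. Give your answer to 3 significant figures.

2.39 s

The weight component along the incline is mg sin 33.69° = 72.111 N and the normal force is N = mg cos 33.69° = 108.167 N.
Friction up the slope is f = μN = 0.26 × 108.167 = 28.123 N, so the net downslope force is 72.111 − 28.123 = 43.988 N and a = 43.988 / 13 = 3.3837 m/s².
Starting from rest, L = ½at², so t = √(2L/a) = √(2 × 9.7 / 3.3837) = 2.3944 s.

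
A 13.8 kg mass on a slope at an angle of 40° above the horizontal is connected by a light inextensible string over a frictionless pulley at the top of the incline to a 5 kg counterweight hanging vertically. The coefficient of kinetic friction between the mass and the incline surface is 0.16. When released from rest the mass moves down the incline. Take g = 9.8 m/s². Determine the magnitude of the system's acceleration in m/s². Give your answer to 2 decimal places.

For the mass on the incline: the weight component along the slope is m₁g sin 40° = 13.8 × 9.8 × 0.6428 = 86.932 N and the normal force is N = m₁g cos 40° = 103.600 N.
Kinetic friction opposes the mass's motion down the incline: f = μN = 0.16 × 103.600 = 16.576 N acting up the slope.
Newton's second law for the mass (down-slope positive): 86.932 − 16.576 − T = 13.8 a. For the hanging counterweight (upward positive): T − 5 × 9.8 = 5 a.
Adding the two equations eliminates T: 21.356 = 18.8 a, so a = 1.1360 m/s².

1.14 m/s²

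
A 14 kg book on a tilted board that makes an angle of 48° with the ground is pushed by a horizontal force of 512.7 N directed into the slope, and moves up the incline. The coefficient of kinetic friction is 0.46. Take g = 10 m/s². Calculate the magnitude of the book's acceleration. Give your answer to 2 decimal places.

1.48 m/s²

The horizontal push has components F cos 48° = 512.7 × 0.6691 = 343.048 N up the incline and F sin 48° = 512.7 × 0.7431 = 380.987 N pressing into the surface.
The normal force is therefore N = mg cos 48° + F sin 48° = 93.674 + 380.987 = 474.661 N, and kinetic friction down the slope is μN = 0.46 × 474.661 = 218.344 N.
Along the incline: F cos 48° − mg sin 48° − μN = ma, so 343.048 − 104.034 − 218.344 = 14 a, giving a = 1.4764 m/s².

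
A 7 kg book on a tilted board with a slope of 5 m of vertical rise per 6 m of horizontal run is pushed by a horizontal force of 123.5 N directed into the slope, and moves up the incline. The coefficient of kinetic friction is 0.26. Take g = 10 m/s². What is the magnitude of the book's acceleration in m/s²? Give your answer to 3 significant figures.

2.22 m/s²

The horizontal push has components F cos 39.81° = 123.5 × 0.7682 = 94.873 N up the incline and F sin 39.81° = 123.5 × 0.6402 = 79.065 N pressing into the surface.
The normal force is therefore N = mg cos 39.81° + F sin 39.81° = 53.774 + 79.065 = 132.839 N, and kinetic friction down the slope is μN = 0.26 × 132.839 = 34.538 N.
Along the incline: F cos 39.81° − mg sin 39.81° − μN = ma, so 94.873 − 44.814 − 34.538 = 7 a, giving a = 2.2173 m/s².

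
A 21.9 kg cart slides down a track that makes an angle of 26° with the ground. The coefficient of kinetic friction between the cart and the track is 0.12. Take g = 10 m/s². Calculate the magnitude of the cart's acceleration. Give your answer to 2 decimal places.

Resolving the weight along the incline: the component pulling the cart down the slope is mg sin 26° = 21.9 × 10 × 0.4384 = 96.010 N, and the normal force is N = mg cos 26° = 21.9 × 10 × 0.8988 = 196.837 N.
Kinetic friction acts up the slope with magnitude f = μN = 0.12 × 196.837 = 23.620 N.
Net force along the incline is 96.010 − 23.620 = 72.390 N, so a = 72.390 / 21.9 = 3.3055 m/s².

3.31 m/s²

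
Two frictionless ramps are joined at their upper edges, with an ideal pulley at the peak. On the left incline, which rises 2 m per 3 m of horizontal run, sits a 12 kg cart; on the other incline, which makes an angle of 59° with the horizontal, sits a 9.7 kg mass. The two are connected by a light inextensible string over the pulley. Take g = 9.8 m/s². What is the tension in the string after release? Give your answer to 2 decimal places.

Resolve each weight along its own incline: the 12 kg mass has component 12 × 9.8 × sin 33.69° = 65.233 N down its slope, and the 9.7 kg mass has 9.7 × 9.8 × sin 59° = 81.482 N down its slope.
The 9.7 kg side's 81.482 N exceeds the other side's 65.233 N, so that mass slides down and the 12 kg mass slides up. Taking that direction as positive, Newton's second law for the whole system gives 81.482 − 65.233 = (12 + 9.7) a, so a = 16.249 / 21.7 = 0.7488 m/s².
For the 12 kg mass (up-slope positive): T − 65.233 = 12 × 0.7488, so T = 74.219 N.

74.22 N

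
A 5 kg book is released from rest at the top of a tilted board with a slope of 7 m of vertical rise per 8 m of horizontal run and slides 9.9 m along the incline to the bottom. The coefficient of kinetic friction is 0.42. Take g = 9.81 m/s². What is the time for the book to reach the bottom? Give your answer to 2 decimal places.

2.43 s

The weight component along the incline is mg sin 41.19° = 32.300 N and the normal force is N = mg cos 41.19° = 36.914 N.
Friction up the slope is f = μN = 0.42 × 36.914 = 15.504 N, so the net downslope force is 32.300 − 15.504 = 16.796 N and a = 16.796 / 5 = 3.3592 m/s².
Starting from rest, L = ½at², so t = √(2L/a) = √(2 × 9.9 / 3.3592) = 2.4278 s.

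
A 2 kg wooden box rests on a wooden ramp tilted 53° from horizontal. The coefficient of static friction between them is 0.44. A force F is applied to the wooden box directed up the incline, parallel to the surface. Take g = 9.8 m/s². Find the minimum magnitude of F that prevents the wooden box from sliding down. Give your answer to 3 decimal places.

10.463 N

The normal force is N = mg cos 53° = 11.796 N. With F at its minimum the wooden box is on the verge of sliding down, so static friction is at its maximum μ_s N = 0.44 × 11.796 = 5.190 N and acts up the slope.
Equilibrium along the incline: F + μ_s N = mg sin 53°, so F = 15.653 − 5.190 = 10.463 N.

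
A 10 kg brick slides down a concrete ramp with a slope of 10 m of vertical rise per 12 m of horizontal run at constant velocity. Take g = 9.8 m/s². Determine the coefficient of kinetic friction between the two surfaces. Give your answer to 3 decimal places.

At constant velocity the net force along the incline is zero: mg sin 39.81° = μ mg cos 39.81°.
So μ = tan 39.81° = 0.6402 / 0.7682 = 0.8334.

0.833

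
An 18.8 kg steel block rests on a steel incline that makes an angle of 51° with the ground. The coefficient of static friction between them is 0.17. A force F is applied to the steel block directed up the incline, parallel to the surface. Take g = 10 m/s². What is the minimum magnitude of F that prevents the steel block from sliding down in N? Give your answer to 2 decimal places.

125.99 N

The normal force is N = mg cos 51° = 118.312 N. With F at its minimum the steel block is on the verge of sliding down, so static friction is at its maximum μ_s N = 0.17 × 118.312 = 20.113 N and acts up the slope.
Equilibrium along the incline: F + μ_s N = mg sin 51°, so F = 146.103 − 20.113 = 125.990 N.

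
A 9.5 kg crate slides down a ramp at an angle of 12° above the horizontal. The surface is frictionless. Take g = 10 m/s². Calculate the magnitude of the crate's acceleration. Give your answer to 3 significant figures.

2.08 m/s²

Resolving the weight along the incline: the component pulling the crate down the slope is mg sin 12° = 9.5 × 10 × 0.2079 = 19.750 N, and the normal force is N = mg cos 12° = 9.5 × 10 × 0.9781 = 92.919 N.
With no friction the net force along the incline is 19.750 N, so a = g sin 12° = 19.750 / 9.5 = 2.0789 m/s².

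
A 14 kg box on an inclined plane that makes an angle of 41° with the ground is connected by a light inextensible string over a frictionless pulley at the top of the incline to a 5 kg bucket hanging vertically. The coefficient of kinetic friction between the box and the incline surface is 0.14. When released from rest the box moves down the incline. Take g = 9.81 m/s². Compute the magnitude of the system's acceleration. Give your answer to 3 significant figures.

1.40 m/s²

For the box on the incline: the weight component along the slope is m₁g sin 41° = 14 × 9.81 × 0.6561 = 90.109 N and the normal force is N = m₁g cos 41° = 103.652 N.
Kinetic friction opposes the box's motion down the incline: f = μN = 0.14 × 103.652 = 14.511 N acting up the slope.
Newton's second law for the box (down-slope positive): 90.109 − 14.511 − T = 14 a. For the hanging bucket (upward positive): T − 5 × 9.81 = 5 a.
Adding the two equations eliminates T: 26.548 = 19 a, so a = 1.3973 m/s².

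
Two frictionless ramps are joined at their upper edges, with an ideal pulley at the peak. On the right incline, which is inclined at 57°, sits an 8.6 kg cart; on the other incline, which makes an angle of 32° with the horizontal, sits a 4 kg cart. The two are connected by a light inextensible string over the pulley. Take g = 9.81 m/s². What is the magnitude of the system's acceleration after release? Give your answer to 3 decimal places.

3.965 m/s²

Resolve each weight along its own incline: the 8.6 kg mass has component 8.6 × 9.81 × sin 57° = 70.755 N down its slope, and the 4 kg mass has 4 × 9.81 × sin 32° = 20.794 N down its slope.
The 8.6 kg side's 70.755 N exceeds the other side's 20.794 N, so that mass slides down and the 4 kg mass slides up. Taking that direction as positive, Newton's second law for the whole system gives 70.755 − 20.794 = (8.6 + 4) a, so a = 49.961 / 12.6 = 3.9652 m/s².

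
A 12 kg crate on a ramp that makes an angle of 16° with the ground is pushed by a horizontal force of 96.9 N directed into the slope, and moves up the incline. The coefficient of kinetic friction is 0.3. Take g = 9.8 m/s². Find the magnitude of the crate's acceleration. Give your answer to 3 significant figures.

The horizontal push has components F cos 16° = 96.9 × 0.9613 = 93.150 N up the incline and F sin 16° = 96.9 × 0.2756 = 26.706 N pressing into the surface.
The normal force is therefore N = mg cos 16° + F sin 16° = 113.049 + 26.706 = 139.755 N, and kinetic friction down the slope is μN = 0.3 × 139.755 = 41.926 N.
Along the incline: F cos 16° − mg sin 16° − μN = ma, so 93.150 − 32.411 − 41.926 = 12 a, giving a = 1.5678 m/s².

1.57 m/s²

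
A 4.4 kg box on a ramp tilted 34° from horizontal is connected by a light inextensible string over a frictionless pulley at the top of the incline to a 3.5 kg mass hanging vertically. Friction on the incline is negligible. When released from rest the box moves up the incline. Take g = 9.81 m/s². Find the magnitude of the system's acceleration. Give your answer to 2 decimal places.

For the box on the incline: the weight component along the slope is m₁g sin 34° = 4.4 × 9.81 × 0.5592 = 24.137 N and the normal force is N = m₁g cos 34° = 35.785 N.
Newton's second law for the box (up-slope positive): T − 24.137 = 4.4 a. For the hanging mass (downward positive): 3.5 × 9.81 − T = 3.5 a.
Adding the two equations eliminates T: 10.198 = 7.9 a, so a = 1.2909 m/s².

1.29 m/s²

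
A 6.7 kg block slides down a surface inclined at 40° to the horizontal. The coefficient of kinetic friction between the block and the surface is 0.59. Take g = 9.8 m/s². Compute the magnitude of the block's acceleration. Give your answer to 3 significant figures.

Resolving the weight along the incline: the component pulling the block down the slope is mg sin 40° = 6.7 × 9.8 × 0.6428 = 42.206 N, and the normal force is N = mg cos 40° = 6.7 × 9.8 × 0.7660 = 50.296 N.
Kinetic friction acts up the slope with magnitude f = μN = 0.59 × 50.296 = 29.675 N.
Net force along the incline is 42.206 − 29.675 = 12.531 N, so a = 12.531 / 6.7 = 1.8703 m/s².

1.87 m/s²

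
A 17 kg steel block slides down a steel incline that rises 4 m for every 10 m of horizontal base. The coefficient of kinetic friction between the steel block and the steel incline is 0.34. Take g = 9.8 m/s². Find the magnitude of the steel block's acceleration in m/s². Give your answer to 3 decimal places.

Resolving the weight along the incline: the component pulling the steel block down the slope is mg sin 21.80° = 17 × 9.8 × 0.3714 = 61.875 N, and the normal force is N = mg cos 21.80° = 17 × 9.8 × 0.9285 = 154.688 N.
Kinetic friction acts up the slope with magnitude f = μN = 0.34 × 154.688 = 52.594 N.
Net force along the incline is 61.875 − 52.594 = 9.281 N, so a = 9.281 / 17 = 0.5459 m/s².

0.546 m/s²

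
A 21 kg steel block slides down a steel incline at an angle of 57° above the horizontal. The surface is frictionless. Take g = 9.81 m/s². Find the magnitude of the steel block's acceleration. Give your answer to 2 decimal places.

8.23 m/s²

Resolving the weight along the incline: the component pulling the steel block down the slope is mg sin 57° = 21 × 9.81 × 0.8387 = 172.781 N, and the normal force is N = mg cos 57° = 21 × 9.81 × 0.5446 = 112.193 N.
With no friction the net force along the incline is 172.781 N, so a = g sin 57° = 172.781 / 21 = 8.2277 m/s².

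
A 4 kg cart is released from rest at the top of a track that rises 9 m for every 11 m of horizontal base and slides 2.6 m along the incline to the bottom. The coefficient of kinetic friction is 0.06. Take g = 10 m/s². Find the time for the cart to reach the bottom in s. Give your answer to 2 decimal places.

The weight component along the incline is mg sin 39.29° = 25.330 N and the normal force is N = mg cos 39.29° = 30.958 N.
Friction up the slope is f = μN = 0.06 × 30.958 = 1.857 N, so the net downslope force is 25.330 − 1.857 = 23.473 N and a = 23.473 / 4 = 5.8682 m/s².
Starting from rest, L = ½at², so t = √(2L/a) = √(2 × 2.6 / 5.8682) = 0.9413 s.

0.94 s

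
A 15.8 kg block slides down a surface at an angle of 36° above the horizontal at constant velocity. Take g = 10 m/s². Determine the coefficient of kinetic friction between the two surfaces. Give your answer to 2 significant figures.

At constant velocity the net force along the incline is zero: mg sin 36° = μ mg cos 36°.
So μ = tan 36° = 0.5878 / 0.8090 = 0.7266.

0.73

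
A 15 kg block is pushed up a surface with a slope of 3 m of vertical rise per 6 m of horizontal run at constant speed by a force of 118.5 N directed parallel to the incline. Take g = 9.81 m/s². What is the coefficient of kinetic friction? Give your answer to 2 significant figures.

At constant speed ΣF = 0 along the incline. The applied 118.5 N acts up the slope; the weight component mg sin 26.57° = 65.807 N and kinetic friction μN both act down the slope.
So 118.5 = 65.807 + μ × 131.615, giving μ = (118.5 − 65.807) / 131.615 = 0.4004.

0.40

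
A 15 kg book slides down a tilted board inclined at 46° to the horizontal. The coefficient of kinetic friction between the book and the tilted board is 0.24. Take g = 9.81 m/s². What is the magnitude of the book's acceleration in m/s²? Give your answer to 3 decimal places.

5.421 m/s²

Resolving the weight along the incline: the component pulling the book down the slope is mg sin 46° = 15 × 9.81 × 0.7193 = 105.845 N, and the normal force is N = mg cos 46° = 15 × 9.81 × 0.6947 = 102.225 N.
Kinetic friction acts up the slope with magnitude f = μN = 0.24 × 102.225 = 24.534 N.
Net force along the incline is 105.845 − 24.534 = 81.311 N, so a = 81.311 / 15 = 5.4207 m/s².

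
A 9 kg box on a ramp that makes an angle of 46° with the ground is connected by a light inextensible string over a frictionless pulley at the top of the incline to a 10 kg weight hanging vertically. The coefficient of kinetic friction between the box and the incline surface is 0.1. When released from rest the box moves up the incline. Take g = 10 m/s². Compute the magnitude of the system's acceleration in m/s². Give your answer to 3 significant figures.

For the box on the incline: the weight component along the slope is m₁g sin 46° = 9 × 10 × 0.7193 = 64.737 N and the normal force is N = m₁g cos 46° = 62.519 N.
Kinetic friction opposes the box's motion up the incline: f = μN = 0.1 × 62.519 = 6.252 N acting down the slope.
Newton's second law for the box (up-slope positive): T − 64.737 − 6.252 = 9 a. For the hanging weight (downward positive): 10 × 10 − T = 10 a.
Adding the two equations eliminates T: 29.011 = 19 a, so a = 1.5269 m/s².

1.53 m/s²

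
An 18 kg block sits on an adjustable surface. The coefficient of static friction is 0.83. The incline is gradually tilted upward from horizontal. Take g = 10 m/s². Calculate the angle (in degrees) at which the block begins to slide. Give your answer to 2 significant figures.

40°

At the threshold of sliding, static friction is at its maximum μ_s N and exactly balances the weight component along the incline: mg sin θ = μ_s mg cos θ.
Hence tan θ = μ_s = 0.83, so θ = arctan(0.83) = 39.6927°.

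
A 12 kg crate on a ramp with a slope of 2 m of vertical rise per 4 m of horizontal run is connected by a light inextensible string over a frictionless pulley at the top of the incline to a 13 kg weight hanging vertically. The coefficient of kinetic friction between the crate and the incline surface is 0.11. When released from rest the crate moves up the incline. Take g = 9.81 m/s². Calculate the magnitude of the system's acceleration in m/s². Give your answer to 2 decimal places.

For the crate on the incline: the weight component along the slope is m₁g sin 26.57° = 12 × 9.81 × 0.4472 = 52.644 N and the normal force is N = m₁g cos 26.57° = 105.292 N.
Kinetic friction opposes the crate's motion up the incline: f = μN = 0.11 × 105.292 = 11.582 N acting down the slope.
Newton's second law for the crate (up-slope positive): T − 52.644 − 11.582 = 12 a. For the hanging weight (downward positive): 13 × 9.81 − T = 13 a.
Adding the two equations eliminates T: 63.304 = 25 a, so a = 2.5322 m/s².

2.53 m/s²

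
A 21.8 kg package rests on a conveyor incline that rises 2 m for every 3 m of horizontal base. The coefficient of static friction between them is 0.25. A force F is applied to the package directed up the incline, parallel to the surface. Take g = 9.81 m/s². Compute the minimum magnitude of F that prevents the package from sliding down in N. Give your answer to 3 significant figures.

The normal force is N = mg cos 33.69° = 177.941 N. With F at its minimum the package is on the verge of sliding down, so static friction is at its maximum μ_s N = 0.25 × 177.941 = 44.485 N and acts up the slope.
Equilibrium along the incline: F + μ_s N = mg sin 33.69°, so F = 118.627 − 44.485 = 74.142 N.

74.1 N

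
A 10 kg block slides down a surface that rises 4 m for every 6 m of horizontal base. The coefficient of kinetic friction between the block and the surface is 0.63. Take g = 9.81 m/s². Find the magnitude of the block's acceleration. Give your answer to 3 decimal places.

Resolving the weight along the incline: the component pulling the block down the slope is mg sin 33.69° = 10 × 9.81 × 0.5547 = 54.416 N, and the normal force is N = mg cos 33.69° = 10 × 9.81 × 0.8321 = 81.629 N.
Kinetic friction acts up the slope with magnitude f = μN = 0.63 × 81.629 = 51.426 N.
Net force along the incline is 54.416 − 51.426 = 2.990 N, so a = 2.990 / 10 = 0.2990 m/s².

0.299 m/s²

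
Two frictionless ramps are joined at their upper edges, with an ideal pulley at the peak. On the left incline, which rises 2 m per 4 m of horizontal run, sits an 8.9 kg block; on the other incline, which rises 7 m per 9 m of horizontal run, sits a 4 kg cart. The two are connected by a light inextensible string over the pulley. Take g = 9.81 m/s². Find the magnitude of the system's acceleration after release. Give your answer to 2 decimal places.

1.16 m/s²

Resolve each weight along its own incline: the 8.9 kg mass has component 8.9 × 9.81 × sin 26.57° = 39.046 N down its slope, and the 4 kg mass has 4 × 9.81 × sin 37.87° = 24.091 N down its slope.
The 8.9 kg side's 39.046 N exceeds the other side's 24.091 N, so that mass slides down and the 4 kg mass slides up. Taking that direction as positive, Newton's second law for the whole system gives 39.046 − 24.091 = (8.9 + 4) a, so a = 14.955 / 12.9 = 1.1593 m/s².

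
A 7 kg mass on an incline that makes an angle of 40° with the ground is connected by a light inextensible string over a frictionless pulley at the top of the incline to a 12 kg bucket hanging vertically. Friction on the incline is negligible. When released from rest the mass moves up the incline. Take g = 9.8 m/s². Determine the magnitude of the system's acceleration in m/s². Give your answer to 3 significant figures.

3.87 m/s²

For the mass on the incline: the weight component along the slope is m₁g sin 40° = 7 × 9.8 × 0.6428 = 44.096 N and the normal force is N = m₁g cos 40° = 52.551 N.
Newton's second law for the mass (up-slope positive): T − 44.096 = 7 a. For the hanging bucket (downward positive): 12 × 9.8 − T = 12 a.
Adding the two equations eliminates T: 73.504 = 19 a, so a = 3.8686 m/s².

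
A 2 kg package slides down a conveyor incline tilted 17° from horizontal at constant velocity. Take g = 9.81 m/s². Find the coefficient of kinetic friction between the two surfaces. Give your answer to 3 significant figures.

At constant velocity the net force along the incline is zero: mg sin 17° = μ mg cos 17°.
So μ = tan 17° = 0.2924 / 0.9563 = 0.3058.

0.306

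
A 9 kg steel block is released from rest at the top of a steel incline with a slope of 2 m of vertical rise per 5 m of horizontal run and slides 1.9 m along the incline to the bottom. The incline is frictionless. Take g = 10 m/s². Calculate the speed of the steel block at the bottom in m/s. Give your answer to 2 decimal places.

3.76 m/s

The weight component along the incline is mg sin 21.80° = 33.425 N and the normal force is N = mg cos 21.80° = 83.563 N.
With no friction, a = g sin 21.80° = 3.7139 m/s².
Starting from rest over a distance of 1.9 m, v² = 2aL = 2 × 3.7139 × 1.9 = 14.1128, so v = 3.7567 m/s.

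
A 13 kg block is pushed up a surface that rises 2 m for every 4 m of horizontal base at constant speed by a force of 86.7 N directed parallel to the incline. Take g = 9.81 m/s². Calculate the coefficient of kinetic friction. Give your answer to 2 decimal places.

0.26

At constant speed ΣF = 0 along the incline. The applied 86.7 N acts up the slope; the weight component mg sin 26.57° = 57.033 N and kinetic friction μN both act down the slope.
So 86.7 = 57.033 + μ × 114.066, giving μ = (86.7 − 57.033) / 114.066 = 0.2601.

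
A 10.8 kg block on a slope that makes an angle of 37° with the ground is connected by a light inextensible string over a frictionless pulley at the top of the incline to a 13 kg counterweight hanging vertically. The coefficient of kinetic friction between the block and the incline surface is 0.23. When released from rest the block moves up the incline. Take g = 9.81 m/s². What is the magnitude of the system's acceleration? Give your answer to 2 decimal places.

For the block on the incline: the weight component along the slope is m₁g sin 37° = 10.8 × 9.81 × 0.6018 = 63.760 N and the normal force is N = m₁g cos 37° = 84.614 N.
Kinetic friction opposes the block's motion up the incline: f = μN = 0.23 × 84.614 = 19.461 N acting down the slope.
Newton's second law for the block (up-slope positive): T − 63.760 − 19.461 = 10.8 a. For the hanging counterweight (downward positive): 13 × 9.81 − T = 13 a.
Adding the two equations eliminates T: 44.309 = 23.8 a, so a = 1.8617 m/s².

1.86 m/s²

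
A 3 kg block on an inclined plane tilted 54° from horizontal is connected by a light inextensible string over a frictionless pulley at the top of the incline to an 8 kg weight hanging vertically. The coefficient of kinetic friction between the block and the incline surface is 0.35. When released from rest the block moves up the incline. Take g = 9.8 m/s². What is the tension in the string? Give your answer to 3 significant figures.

43.1 N

For the block on the incline: the weight component along the slope is m₁g sin 54° = 3 × 9.8 × 0.8090 = 23.785 N and the normal force is N = m₁g cos 54° = 17.281 N.
Kinetic friction opposes the block's motion up the incline: f = μN = 0.35 × 17.281 = 6.048 N acting down the slope.
Newton's second law for the block (up-slope positive): T − 23.785 − 6.048 = 3 a. For the hanging weight (downward positive): 8 × 9.8 − T = 8 a.
Adding the two equations eliminates T: 48.567 = 11 a, so a = 4.4152 m/s².
Then from the hanging weight's equation, T = 8 × (9.8 − 4.4152) = 43.078 N.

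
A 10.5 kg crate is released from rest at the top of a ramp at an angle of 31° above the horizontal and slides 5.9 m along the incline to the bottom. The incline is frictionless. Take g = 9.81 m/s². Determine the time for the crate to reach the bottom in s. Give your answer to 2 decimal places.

1.53 s

The weight component along the incline is mg sin 31° = 53.051 N and the normal force is N = mg cos 31° = 88.293 N.
With no friction, a = g sin 31° = 5.0525 m/s².
Starting from rest, L = ½at², so t = √(2L/a) = √(2 × 5.9 / 5.0525) = 1.5282 s.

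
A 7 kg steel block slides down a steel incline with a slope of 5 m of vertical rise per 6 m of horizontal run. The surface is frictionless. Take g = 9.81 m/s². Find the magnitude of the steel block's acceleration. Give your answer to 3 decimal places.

6.280 m/s²

Resolving the weight along the incline: the component pulling the steel block down the slope is mg sin 39.81° = 7 × 9.81 × 0.6402 = 43.963 N, and the normal force is N = mg cos 39.81° = 7 × 9.81 × 0.7682 = 52.752 N.
With no friction the net force along the incline is 43.963 N, so a = g sin 39.81° = 43.963 / 7 = 6.2804 m/s².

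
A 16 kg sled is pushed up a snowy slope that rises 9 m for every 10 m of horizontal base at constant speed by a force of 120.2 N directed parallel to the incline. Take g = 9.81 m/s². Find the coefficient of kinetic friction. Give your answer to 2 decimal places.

At constant speed ΣF = 0 along the incline. The applied 120.2 N acts up the slope; the weight component mg sin 41.99° = 105.001 N and kinetic friction μN both act down the slope.
So 120.2 = 105.001 + μ × 116.667, giving μ = (120.2 − 105.001) / 116.667 = 0.1303.

0.13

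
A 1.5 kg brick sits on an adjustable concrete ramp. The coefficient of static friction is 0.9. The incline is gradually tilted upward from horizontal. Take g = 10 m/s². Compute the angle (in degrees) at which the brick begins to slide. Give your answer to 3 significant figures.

42.0°

At the threshold of sliding, static friction is at its maximum μ_s N and exactly balances the weight component along the incline: mg sin θ = μ_s mg cos θ.
Hence tan θ = μ_s = 0.9, so θ = arctan(0.9) = 41.9872°.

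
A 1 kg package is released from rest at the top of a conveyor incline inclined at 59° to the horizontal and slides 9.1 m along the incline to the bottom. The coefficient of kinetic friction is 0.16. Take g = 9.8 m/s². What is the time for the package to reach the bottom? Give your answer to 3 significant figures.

1.55 s

The weight component along the incline is mg sin 59° = 8.400 N and the normal force is N = mg cos 59° = 5.047 N.
Friction up the slope is f = μN = 0.16 × 5.047 = 0.808 N, so the net downslope force is 8.400 − 0.808 = 7.592 N and a = 7.592 / 1 = 7.5920 m/s².
Starting from rest, L = ½at², so t = √(2L/a) = √(2 × 9.1 / 7.5920) = 1.5483 s.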